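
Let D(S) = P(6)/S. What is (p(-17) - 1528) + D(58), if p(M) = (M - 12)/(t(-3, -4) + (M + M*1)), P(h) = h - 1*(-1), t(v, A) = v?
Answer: -3277147/2146 ≈ -1527.1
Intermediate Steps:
P(h) = 1 + h (P(h) = h + 1 = 1 + h)
D(S) = 7/S (D(S) = (1 + 6)/S = 7/S)
p(M) = (-12 + M)/(-3 + 2*M) (p(M) = (M - 12)/(-3 + (M + M*1)) = (-12 + M)/(-3 + (M + M)) = (-12 + M)/(-3 + 2*M))
(p(-17) - 1528) + D(58) = ((-12 - 17)/(-3 + 2*(-17)) - 1528) + 7/58 = (-29/(-3 - 34) - 1528) + 7*(1/58) = (-29/(-37) - 1528) + 7/58 = (-1/37*(-29) - 1528) + 7/58 = (29/37 - 1528) + 7/58 = -56507/37 + 7/58 = -3277147/2146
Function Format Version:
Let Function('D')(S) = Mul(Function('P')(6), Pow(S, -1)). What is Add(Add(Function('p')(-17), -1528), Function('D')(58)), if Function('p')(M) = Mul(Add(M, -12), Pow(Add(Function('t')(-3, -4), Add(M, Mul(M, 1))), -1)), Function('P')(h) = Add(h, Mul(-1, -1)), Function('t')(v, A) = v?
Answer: Rational(-3277147, 2146) ≈ -1527.1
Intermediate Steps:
Function('P')(h) = Add(1, h) (Function('P')(h) = Add(h, 1) = Add(1, h))
Function('D')(S) = Mul(7, Pow(S, -1)) (Function('D')(S) = Mul(Add(1, 6), Pow(S, -1)) = Mul(7, Pow(S, -1)))
Function('p')(M) = Mul(Pow(Add(-3, Mul(2, M)), -1), Add(-12, M)) (Function('p')(M) = Mul(Add(M, -12), Pow(Add(-3, Add(M, Mul(M, 1))), -1)) = Mul(Add(-12, M), Pow(Add(-3, Add(M, M)), -1)) = Mul(Add(-12, M), Pow(Add(-3, Mul(2, M)), -1)) = Mul(Pow(Add(-3, Mul(2, M)), -1), Add(-12, M)))
Add(Add(Function('p')(-17), -1528), Function('D')(58)) = Add(Add(Mul(Pow(Add(-3, Mul(2, -17)), -1), Add(-12, -17)), -1528), Mul(7, Pow(58, -1))) = Add(Add(Mul(Pow(Add(-3, -34), -1), -29), -1528), Mul(7, Rational(1, 58))) = Add(Add(Mul(Pow(-37, -1), -29), -1528), Rational(7, 58)) = Add(Add(Mul(Rational(-1, 37), -29), -1528), Rational(7, 58)) = Add(Add(Rational(29, 37), -1528), Rational(7, 58)) = Add(Rational(-56507, 37), Rational(7, 58)) = Rational(-3277147, 2146)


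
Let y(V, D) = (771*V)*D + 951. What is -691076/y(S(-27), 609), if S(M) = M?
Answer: 345538/6338301 ≈ 0.054516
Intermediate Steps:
y(V, D) = 951 + 771*D*V (y(V, D) = 771*D*V + 951 = 951 + 771*D*V)
-691076/y(S(-27), 609) = -691076/(951 + 771*609*(-27)) = -691076/(951 - 12677553) = -691076/(-12676602) = -691076*(-1/12676602) = 345538/6338301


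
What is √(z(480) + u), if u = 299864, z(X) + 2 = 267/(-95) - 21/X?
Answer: √173198642570/760 ≈ 547.59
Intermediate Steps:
z(X) = -457/95 - 21/X (z(X) = -2 + (267/(-95) - 21/X) = -2 + (267*(-1/95) - 21/X) = -2 + (-267/95 - 21/X) = -457/95 - 21/X)
√(z(480) + u) = √((-457/95 - 21/480) + 299864) = √((-457/95 - 21*1/480) + 299864) = √((-457/95 - 7/160) + 299864) = √(-14757/3040 + 299864) = √(911571803/3040) = √173198642570/760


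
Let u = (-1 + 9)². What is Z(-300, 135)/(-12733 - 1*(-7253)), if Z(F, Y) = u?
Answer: -8/685 ≈ -0.011679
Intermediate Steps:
u = 64 (u = 8² = 64)
Z(F, Y) = 64
Z(-300, 135)/(-12733 - 1*(-7253)) = 64/(-12733 - 1*(-7253)) = 64/(-12733 + 7253) = 64/(-5480) = 64*(-1/5480) = -8/685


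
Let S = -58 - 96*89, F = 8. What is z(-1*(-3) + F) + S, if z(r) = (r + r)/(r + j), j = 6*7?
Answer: -455884/53 ≈ -8601.6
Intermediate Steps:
j = 42
z(r) = 2*r/(42 + r) (z(r) = (r + r)/(r + 42) = (2*r)/(42 + r) = 2*r/(42 + r))
S = -8602 (S = -58 - 8544 = -8602)
z(-1*(-3) + F) + S = 2*(-1*(-3) + 8)/(42 + (-1*(-3) + 8)) - 8602 = 2*(3 + 8)/(42 + (3 + 8)) - 8602 = 2*11/(42 + 11) - 8602 = 2*11/53 - 8602 = 2*11*(1/53) - 8602 = 22/53 - 8602 = -455884/53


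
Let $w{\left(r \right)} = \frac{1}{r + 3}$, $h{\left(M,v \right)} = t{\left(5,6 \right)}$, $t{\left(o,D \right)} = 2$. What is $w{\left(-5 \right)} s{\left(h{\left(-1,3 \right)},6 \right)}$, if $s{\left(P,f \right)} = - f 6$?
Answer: $18$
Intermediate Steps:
$h{\left(M,v \right)} = 2$
$w{\left(r \right)} = \frac{1}{3 + r}$
$s{\left(P,f \right)} = - 6 f$
$w{\left(-5 \right)} s{\left(h{\left(-1,3 \right)},6 \right)} = \frac{\left(-6\right) 6}{3 - 5} = \frac{1}{-2} \left(-36\right) = \left(- \frac{1}{2}\right) \left(-36\right) = 18$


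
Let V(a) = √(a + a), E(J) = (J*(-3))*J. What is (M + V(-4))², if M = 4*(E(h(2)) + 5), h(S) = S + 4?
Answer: 169736 - 1648*I*√2 ≈ 1.6974e+5 - 2330.6*I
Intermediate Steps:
h(S) = 4 + S
E(J) = -3*J² (E(J) = (-3*J)*J = -3*J²)
M = -412 (M = 4*(-3*(4 + 2)² + 5) = 4*(-3*6² + 5) = 4*(-3*36 + 5) = 4*(-108 + 5) = 4*(-103) = -412)
V(a) = √2*√a (V(a) = √(2*a) = √2*√a)
(M + V(-4))² = (-412 + √2*√(-4))² = (-412 + √2*(2*I))² = (-412 + 2*I*√2)²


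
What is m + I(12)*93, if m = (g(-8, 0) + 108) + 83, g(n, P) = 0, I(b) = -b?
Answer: -925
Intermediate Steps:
m = 191 (m = (0 + 108) + 83 = 108 + 83 = 191)
m + I(12)*93 = 191 - 1*12*93 = 191 - 12*93 = 191 - 1116 = -925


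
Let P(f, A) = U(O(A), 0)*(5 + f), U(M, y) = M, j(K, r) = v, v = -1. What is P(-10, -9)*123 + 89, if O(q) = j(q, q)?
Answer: 704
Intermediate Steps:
j(K, r) = -1
O(q) = -1
P(f, A) = -5 - f (P(f, A) = -(5 + f) = -5 - f)
P(-10, -9)*123 + 89 = (-5 - 1*(-10))*123 + 89 = (-5 + 10)*123 + 89 = 5*123 + 89 = 615 + 89 = 704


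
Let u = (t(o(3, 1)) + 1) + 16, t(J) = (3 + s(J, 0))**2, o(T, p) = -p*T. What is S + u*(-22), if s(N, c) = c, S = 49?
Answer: -523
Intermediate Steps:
o(T, p) = -T*p
t(J) = 9 (t(J) = (3 + 0)**2 = 3**2 = 9)
u = 26 (u = (9 + 1) + 16 = 10 + 16 = 26)
S + u*(-22) = 49 + 26*(-22) = 49 - 572 = -523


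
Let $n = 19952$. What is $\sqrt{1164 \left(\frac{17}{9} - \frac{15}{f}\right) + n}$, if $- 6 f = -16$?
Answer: $\frac{\sqrt{561714}}{6} \approx 124.91$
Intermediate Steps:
$f = \frac{8}{3}$ ($f = \left(- \frac{1}{6}\right) \left(-16\right) = \frac{8}{3} \approx 2.6667$)
$\sqrt{1164 \left(\frac{17}{9} - \frac{15}{f}\right) + n} = \sqrt{1164 \left(\frac{17}{9} - \frac{15}{\frac{8}{3}}\right) + 19952} = \sqrt{1164 \left(17 \cdot \frac{1}{9} - \frac{45}{8}\right) + 19952} = \sqrt{1164 \left(\frac{17}{9} - \frac{45}{8}\right) + 19952} = \sqrt{1164 \left(- \frac{269}{72}\right) + 19952} = \sqrt{- \frac{26093}{6} + 19952} = \sqrt{\frac{93619}{6}} = \frac{\sqrt{561714}}{6}$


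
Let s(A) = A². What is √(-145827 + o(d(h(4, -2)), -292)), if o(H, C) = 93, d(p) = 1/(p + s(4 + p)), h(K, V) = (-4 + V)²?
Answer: I*√145734 ≈ 381.75*I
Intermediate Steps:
d(p) = 1/(p + (4 + p)²)
√(-145827 + o(d(h(4, -2)), -292)) = √(-145827 + 93) = √(-145734) = I*√145734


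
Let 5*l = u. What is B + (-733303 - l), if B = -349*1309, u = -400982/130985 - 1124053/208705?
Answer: -3016147904131/2534275 ≈ -1.1901e+6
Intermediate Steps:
u = -4281469/506855 (u = -400982*1/130985 - 1124053*1/208705 = -17434/5695 - 160579/29815 = -4281469/506855 ≈ -8.4471)
l = -4281469/2534275 (l = (⅕)*(-4281469/506855) = -4281469/2534275 ≈ -1.6894)
B = -456841 (B = -1*456841 = -456841)
B + (-733303 - l) = -456841 + (-733303 - 1*(-4281469/2534275)) = -456841 + (-733303 + 4281469/2534275) = -456841 - 1858387178856/2534275 = -3016147904131/2534275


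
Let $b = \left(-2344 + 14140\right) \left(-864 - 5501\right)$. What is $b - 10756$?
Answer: $-75092296$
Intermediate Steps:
$b = -75081540$ ($b = 11796 \left(-6365\right) = -75081540$)
$b - 10756 = -75081540 - 10756 = -75092296$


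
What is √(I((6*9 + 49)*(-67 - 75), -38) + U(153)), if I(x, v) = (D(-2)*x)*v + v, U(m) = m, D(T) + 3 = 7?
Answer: √2223267 ≈ 1491.1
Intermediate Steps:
D(T) = 4 (D(T) = -3 + 7 = 4)
I(x, v) = v + 4*v*x (I(x, v) = (4*x)*v + v = 4*v*x + v = v + 4*v*x)
√(I((6*9 + 49)*(-67 - 75), -38) + U(153)) = √(-38*(1 + 4*((6*9 + 49)*(-67 - 75))) + 153) = √(-38*(1 + 4*((54 + 49)*(-142))) + 153) = √(-38*(1 + 4*(103*(-142))) + 153) = √(-38*(1 + 4*(-14626)) + 153) = √(-38*(1 - 58504) + 153) = √(-38*(-58503) + 153) = √(2223114 + 153) = √2223267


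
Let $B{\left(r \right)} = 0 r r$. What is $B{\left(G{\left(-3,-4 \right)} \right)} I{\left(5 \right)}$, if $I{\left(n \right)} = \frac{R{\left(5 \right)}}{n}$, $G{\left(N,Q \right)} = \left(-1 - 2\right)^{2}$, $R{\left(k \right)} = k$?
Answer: $0$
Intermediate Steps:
$G{\left(N,Q \right)} = 9$ ($G{\left(N,Q \right)} = \left(-3\right)^{2} = 9$)
$B{\left(r \right)} = 0$ ($B{\left(r \right)} = 0 r = 0$)
$I{\left(n \right)} = \frac{5}{n}$
$B{\left(G{\left(-3,-4 \right)} \right)} I{\left(5 \right)} = 0 \cdot \frac{5}{5} = 0 \cdot 5 \cdot \frac{1}{5} = 0 \cdot 1 = 0$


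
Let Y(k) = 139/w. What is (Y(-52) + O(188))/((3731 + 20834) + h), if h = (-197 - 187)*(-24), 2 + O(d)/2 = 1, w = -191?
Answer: -521/6452171 ≈ -8.0748e-5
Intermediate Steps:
O(d) = -2 (O(d) = -4 + 2*1 = -4 + 2 = -2)
h = 9216 (h = -384*(-24) = 9216)
Y(k) = -139/191 (Y(k) = 139/(-191) = 139*(-1/191) = -139/191)
(Y(-52) + O(188))/((3731 + 20834) + h) = (-139/191 - 2)/((3731 + 20834) + 9216) = -521/(191*(24565 + 9216)) = -521/191/33781 = -521/191*1/33781 = -521/6452171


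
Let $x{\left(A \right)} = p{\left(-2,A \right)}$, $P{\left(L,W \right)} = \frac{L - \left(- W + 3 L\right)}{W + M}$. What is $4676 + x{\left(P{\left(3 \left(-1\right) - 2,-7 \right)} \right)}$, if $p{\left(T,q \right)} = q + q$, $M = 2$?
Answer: $\frac{23374}{5} \approx 4674.8$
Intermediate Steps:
$p{\left(T,q \right)} = 2 q$
$P{\left(L,W \right)} = \frac{W - 2 L}{2 + W}$ ($P{\left(L,W \right)} = \frac{L - \left(- W + 3 L\right)}{W + 2} = \frac{L - \left(- W + 3 L\right)}{2 + W} = \frac{W - 2 L}{2 + W}$)
$x{\left(A \right)} = 2 A$
$4676 + x{\left(P{\left(3 \left(-1\right) - 2,-7 \right)} \right)} = 4676 + 2 \frac{-7 - 2 \left(3 \left(-1\right) - 2\right)}{2 - 7} = 4676 + 2 \frac{-7 - 2 \left(-3 - 2\right)}{-5} = 4676 + 2 \left(- \frac{-7 - -10}{5}\right) = 4676 + 2 \left(- \frac{-7 + 10}{5}\right) = 4676 + 2 \left(\left(- \frac{1}{5}\right) 3\right) = 4676 + 2 \left(- \frac{3}{5}\right) = 4676 - \frac{6}{5} = \frac{23374}{5}$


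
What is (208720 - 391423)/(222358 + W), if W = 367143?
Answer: -182703/589501 ≈ -0.30993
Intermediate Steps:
(208720 - 391423)/(222358 + W) = (208720 - 391423)/(222358 + 367143) = -182703/589501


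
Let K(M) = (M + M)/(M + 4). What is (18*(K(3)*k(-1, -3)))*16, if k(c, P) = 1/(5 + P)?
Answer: 864/7 ≈ 123.43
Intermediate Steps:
K(M) = 2*M/(4 + M) (K(M) = (2*M)/(4 + M) = 2*M/(4 + M))
(18*(K(3)*k(-1, -3)))*16 = (18*((2*3/(4 + 3))/(5 - 3)))*16 = (18*((2*3/7)/2))*16 = (18*((2*3*(1/7))*(1/2)))*16 = (18*((6/7)*(1/2)))*16 = (18*(3/7))*16 = (54/7)*16 = 864/7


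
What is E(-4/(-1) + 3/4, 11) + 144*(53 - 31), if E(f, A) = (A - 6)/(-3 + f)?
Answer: 22196/7 ≈ 3170.9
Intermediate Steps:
E(f, A) = (-6 + A)/(-3 + f)
E(-4/(-1) + 3/4, 11) + 144*(53 - 31) = (-6 + 11)/(-3 + (-4/(-1) + 3/4)) + 144*(53 - 31) = 5/(-3 + (-4*(-1) + 3*(¼))) + 144*22 = 5/(-3 + (4 + ¾)) + 3168 = 5/(-3 + 19/4) + 3168 = 5/(7/4) + 3168 = (4/7)*5 + 3168 = 20/7 + 3168 = 22196/7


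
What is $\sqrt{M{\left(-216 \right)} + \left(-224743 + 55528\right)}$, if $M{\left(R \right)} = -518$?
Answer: $i \sqrt{169733} \approx 411.99 i$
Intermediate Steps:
$\sqrt{M{\left(-216 \right)} + \left(-224743 + 55528\right)} = \sqrt{-518 + \left(-224743 + 55528\right)} = \sqrt{-518 - 169215} = \sqrt{-169733} = i \sqrt{169733}$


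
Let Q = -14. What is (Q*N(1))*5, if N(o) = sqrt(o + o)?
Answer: -70*sqrt(2) ≈ -98.995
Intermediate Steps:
N(o) = sqrt(2)*sqrt(o) (N(o) = sqrt(2*o) = sqrt(2)*sqrt(o))
(Q*N(1))*5 = -14*sqrt(2)*sqrt(1)*5 = -14*sqrt(2)*5 = -70*sqrt(2)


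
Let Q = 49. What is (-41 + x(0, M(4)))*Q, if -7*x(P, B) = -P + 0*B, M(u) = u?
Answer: -2009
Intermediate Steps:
x(P, B) = P/7 (x(P, B) = -(-P + 0*B)/7 = -(-P + 0)/7 = -(-1)*P/7 = P/7)
(-41 + x(0, M(4)))*Q = (-41 + (⅐)*0)*49 = (-41 + 0)*49 = -41*49 = -2009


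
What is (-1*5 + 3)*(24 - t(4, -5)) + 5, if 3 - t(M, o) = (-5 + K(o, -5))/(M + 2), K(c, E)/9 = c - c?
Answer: -106/3 ≈ -35.333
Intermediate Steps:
K(c, E) = 0 (K(c, E) = 9*(c - c) = 9*0 = 0)
t(M, o) = 3 + 5/(2 + M) (t(M, o) = 3 - (-5 + 0)/(M + 2) = 3 - (-5)/(2 + M) = 3 + 5/(2 + M))
(-1*5 + 3)*(24 - t(4, -5)) + 5 = (-1*5 + 3)*(24 - (11 + 3*4)/(2 + 4)) + 5 = (-5 + 3)*(24 - (11 + 12)/6) + 5 = -2*(24 - 23/6) + 5 = -2*121/6 + 5 = -121/3 + 5 = -106/3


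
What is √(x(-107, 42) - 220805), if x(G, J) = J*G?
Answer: I*√225299 ≈ 474.66*I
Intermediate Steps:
x(G, J) = G*J
√(x(-107, 42) - 220805) = √(-107*42 - 220805) = √(-4494 - 220805) = √(-225299) = I*√225299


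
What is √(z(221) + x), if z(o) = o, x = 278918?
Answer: √279139 ≈ 528.34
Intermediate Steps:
√(z(221) + x) = √(221 + 278918) = √279139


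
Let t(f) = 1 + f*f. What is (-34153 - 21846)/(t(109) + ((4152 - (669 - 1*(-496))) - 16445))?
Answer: 55999/1576 ≈ 35.532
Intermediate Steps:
t(f) = 1 + f**2
(-34153 - 21846)/(t(109) + ((4152 - (669 - 1*(-496))) - 16445)) = (-34153 - 21846)/((1 + 109**2) + ((4152 - (669 - 1*(-496))) - 16445)) = -55999/((1 + 11881) + ((4152 - (669 + 496)) - 16445)) = -55999/(11882 + ((4152 - 1*1165) - 16445)) = -55999/(11882 + ((4152 - 1165) - 16445)) = -55999/(11882 + (2987 - 16445)) = -55999/(11882 - 13458) = -55999/(-1576) = -55999*(-1/1576) = 55999/1576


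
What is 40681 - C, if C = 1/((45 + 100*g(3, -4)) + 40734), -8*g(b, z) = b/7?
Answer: 23221975897/570831 ≈ 40681.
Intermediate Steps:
g(b, z) = -b/56 (g(b, z) = -b/(8*7) = -b/56)
C = 14/570831 (C = 1/((45 + 100*(-1/56*3)) + 40734) = 1/((45 + 100*(-3/56)) + 40734) = 1/((45 - 75/14) + 40734) = 1/(555/14 + 40734) = 1/(570831/14) = 14/570831 ≈ 2.4526e-5)
40681 - C = 40681 - 1*14/570831 = 40681 - 14/570831 = 23221975897/570831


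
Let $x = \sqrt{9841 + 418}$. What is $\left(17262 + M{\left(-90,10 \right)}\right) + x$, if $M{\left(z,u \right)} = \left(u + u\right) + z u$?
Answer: $16382 + \sqrt{10259} \approx 16483.0$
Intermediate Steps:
$M{\left(z,u \right)} = 2 u + u z$
$x = \sqrt{10259} \approx 101.29$
$\left(17262 + M{\left(-90,10 \right)}\right) + x = \left(17262 + 10 \left(2 - 90\right)\right) + \sqrt{10259} = \left(17262 + 10 \left(-88\right)\right) + \sqrt{10259} = \left(17262 - 880\right) + \sqrt{10259} = 16382 + \sqrt{10259}$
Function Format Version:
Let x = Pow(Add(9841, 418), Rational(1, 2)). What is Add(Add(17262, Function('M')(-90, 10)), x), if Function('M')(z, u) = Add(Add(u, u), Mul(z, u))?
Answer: Add(16382, Pow(10259, Rational(1, 2))) ≈ 16483.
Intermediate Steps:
Function('M')(z, u) = Add(Mul(2, u), Mul(u, z))
x = Pow(10259, Rational(1, 2)) ≈ 101.29
Add(Add(17262, Function('M')(-90, 10)), x) = Add(Add(17262, Mul(10, Add(2, -90))), Pow(10259, Rational(1, 2))) = Add(Add(17262, Mul(10, -88)), Pow(10259, Rational(1, 2))) = Add(Add(17262, -880), Pow(10259, Rational(1, 2))) = Add(16382, Pow(10259, Rational(1, 2)))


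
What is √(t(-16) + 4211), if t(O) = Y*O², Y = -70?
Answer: I*√13709 ≈ 117.09*I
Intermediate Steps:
t(O) = -70*O²
√(t(-16) + 4211) = √(-70*(-16)² + 4211) = √(-70*256 + 4211) = √(-17920 + 4211) = √(-13709) = I*√13709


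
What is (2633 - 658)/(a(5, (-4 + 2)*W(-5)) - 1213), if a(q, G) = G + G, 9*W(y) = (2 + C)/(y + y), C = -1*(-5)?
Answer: -88875/54571 ≈ -1.6286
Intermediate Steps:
C = 5
W(y) = 7/(18*y) (W(y) = ((2 + 5)/(y + y))/9 = (7/((2*y)))/9 = (7*(1/(2*y)))/9 = (7/(2*y))/9 = 7/(18*y))
a(q, G) = 2*G
(2633 - 658)/(a(5, (-4 + 2)*W(-5)) - 1213) = (2633 - 658)/(2*((-4 + 2)*((7/18)/(-5))) - 1213) = 1975/(2*(-7*(-1)/(9*5)) - 1213) = 1975/(2*(-2*(-7/90)) - 1213) = 1975/(2*(7/45) - 1213) = 1975/(14/45 - 1213) = 1975/(-54571/45) = 1975*(-45/54571) = -88875/54571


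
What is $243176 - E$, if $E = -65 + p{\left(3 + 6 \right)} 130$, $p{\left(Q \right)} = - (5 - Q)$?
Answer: $242721$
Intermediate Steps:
$p{\left(Q \right)} = -5 + Q$
$E = 455$ ($E = -65 + \left(-5 + \left(3 + 6\right)\right) 130 = -65 + \left(-5 + 9\right) 130 = -65 + 4 \cdot 130 = -65 + 520 = 455$)
$243176 - E = 243176 - 455 = 242721$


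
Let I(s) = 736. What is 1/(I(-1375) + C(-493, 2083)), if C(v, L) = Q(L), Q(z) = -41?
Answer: 1/695 ≈ 0.0014388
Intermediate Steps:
C(v, L) = -41
1/(I(-1375) + C(-493, 2083)) = 1/(736 - 41) = 1/695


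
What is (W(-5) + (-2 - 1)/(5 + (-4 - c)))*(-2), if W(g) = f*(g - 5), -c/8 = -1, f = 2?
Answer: 274/7 ≈ 39.143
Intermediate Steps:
c = 8 (c = -8*(-1) = 8)
W(g) = -10 + 2*g (W(g) = 2*(g - 5) = 2*(-5 + g) = -10 + 2*g)
(W(-5) + (-2 - 1)/(5 + (-4 - c)))*(-2) = ((-10 + 2*(-5)) + (-2 - 1)/(5 + (-4 - 1*8)))*(-2) = ((-10 - 10) - 3/(5 + (-4 - 8)))*(-2) = (-20 - 3/(5 - 12))*(-2) = (-20 - 3/(-7))*(-2) = (-20 - 3*(-1/7))*(-2) = (-20 + 3/7)*(-2) = -137/7*(-2) = 274/7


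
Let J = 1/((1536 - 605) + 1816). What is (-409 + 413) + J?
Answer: 10989/2747 ≈ 4.0004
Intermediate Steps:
J = 1/2747 (J = 1/(931 + 1816) = 1/2747 ≈ 0.00036403)
(-409 + 413) + J = (-409 + 413) + 1/2747 = 4 + 1/2747 = 10989/2747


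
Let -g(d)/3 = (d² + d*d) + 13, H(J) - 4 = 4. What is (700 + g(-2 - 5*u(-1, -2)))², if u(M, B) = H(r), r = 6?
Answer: 98465929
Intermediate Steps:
H(J) = 8 (H(J) = 4 + 4 = 8)
u(M, B) = 8
g(d) = -39 - 6*d² (g(d) = -3*((d² + d*d) + 13) = -3*((d² + d²) + 13) = -3*(2*d² + 13) = -3*(13 + 2*d²) = -39 - 6*d²)
(700 + g(-2 - 5*u(-1, -2)))² = (700 + (-39 - 6*(-2 - 5*8)²))² = (700 + (-39 - 6*(-2 - 40)²))² = (700 + (-39 - 6*(-42)²))² = (700 + (-39 - 6*1764))² = (700 + (-39 - 10584))² = (700 - 10623)² = (-9923)² = 98465929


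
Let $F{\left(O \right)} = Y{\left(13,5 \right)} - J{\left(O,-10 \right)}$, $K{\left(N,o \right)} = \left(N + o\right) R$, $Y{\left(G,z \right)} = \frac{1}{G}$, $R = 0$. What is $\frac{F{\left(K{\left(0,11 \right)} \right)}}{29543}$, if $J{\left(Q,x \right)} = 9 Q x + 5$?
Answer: $- \frac{64}{384059} \approx -0.00016664$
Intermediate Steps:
$K{\left(N,o \right)} = 0$ ($K{\left(N,o \right)} = \left(N + o\right) 0 = 0$)
$J{\left(Q,x \right)} = 5 + 9 Q x$ ($J{\left(Q,x \right)} = 9 Q x + 5 = 5 + 9 Q x$)
$F{\left(O \right)} = - \frac{64}{13} + 90 O$ ($F{\left(O \right)} = \frac{1}{13} - \left(5 + 9 O \left(-10\right)\right) = \frac{1}{13} - \left(5 - 90 O\right) = \frac{1}{13} + \left(-5 + 90 O\right) = - \frac{64}{13} + 90 O$)
$\frac{F{\left(K{\left(0,11 \right)} \right)}}{29543} = \frac{- \frac{64}{13} + 90 \cdot 0}{29543} = \left(- \frac{64}{13} + 0\right) \frac{1}{29543} = \left(- \frac{64}{13}\right) \frac{1}{29543} = - \frac{64}{384059}$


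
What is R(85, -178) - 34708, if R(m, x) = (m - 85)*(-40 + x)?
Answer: -34708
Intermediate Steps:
R(m, x) = (-85 + m)*(-40 + x)
R(85, -178) - 34708 = (3400 - 85*(-178) - 40*85 + 85*(-178)) - 34708 = (3400 + 15130 - 3400 - 15130) - 34708 = 0 - 34708 = -34708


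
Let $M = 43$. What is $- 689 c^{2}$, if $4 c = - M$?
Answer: $- \frac{1273961}{16} \approx -79623.0$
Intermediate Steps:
$c = - \frac{43}{4}$ ($c = \frac{\left(-1\right) 43}{4} = \frac{1}{4} \left(-43\right) = - \frac{43}{4} \approx -10.75$)
$- 689 c^{2} = - 689 \left(- \frac{43}{4}\right)^{2} = \left(-689\right) \frac{1849}{16} = - \frac{1273961}{16}$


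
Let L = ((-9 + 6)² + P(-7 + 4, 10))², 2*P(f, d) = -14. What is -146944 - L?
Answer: -146948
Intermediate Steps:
P(f, d) = -7 (P(f, d) = (½)*(-14) = -7)
L = 4 (L = ((-9 + 6)² - 7)² = ((-3)² - 7)² = (9 - 7)² = 2² = 4)
-146944 - L = -146944 - 1*4 = -146944 - 4 = -146948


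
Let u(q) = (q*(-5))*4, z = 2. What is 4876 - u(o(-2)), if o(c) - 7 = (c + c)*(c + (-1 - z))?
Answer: 5416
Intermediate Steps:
o(c) = 7 + 2*c*(-3 + c) (o(c) = 7 + (c + c)*(c + (-1 - 1*2)) = 7 + (2*c)*(c + (-1 - 2)) = 7 + (2*c)*(c - 3) = 7 + (2*c)*(-3 + c) = 7 + 2*c*(-3 + c))
u(q) = -20*q (u(q) = -5*q*4 = -20*q)
4876 - u(o(-2)) = 4876 - (-20)*(7 - 6*(-2) + 2*(-2)**2) = 4876 - (-20)*(7 + 12 + 2*4) = 4876 - (-20)*(7 + 12 + 8) = 4876 - (-20)*27 = 4876 - 1*(-540) = 4876 + 540 = 5416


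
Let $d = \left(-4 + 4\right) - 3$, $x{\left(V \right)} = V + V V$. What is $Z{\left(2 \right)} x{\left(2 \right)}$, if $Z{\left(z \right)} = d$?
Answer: $-18$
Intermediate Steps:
$x{\left(V \right)} = V + V^{2}$
$d = -3$ ($d = 0 - 3 = -3$)
$Z{\left(z \right)} = -3$
$Z{\left(2 \right)} x{\left(2 \right)} = - 3 \cdot 2 \left(1 + 2\right) = - 3 \cdot 2 \cdot 3 = \left(-3\right) 6 = -18$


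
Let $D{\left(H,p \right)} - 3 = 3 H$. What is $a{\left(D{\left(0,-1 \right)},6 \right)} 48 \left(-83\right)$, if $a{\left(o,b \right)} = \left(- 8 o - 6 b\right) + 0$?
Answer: $239040$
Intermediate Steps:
$D{\left(H,p \right)} = 3 + 3 H$
$a{\left(o,b \right)} = - 8 o - 6 b$
$a{\left(D{\left(0,-1 \right)},6 \right)} 48 \left(-83\right) = \left(- 8 \left(3 + 3 \cdot 0\right) - 36\right) 48 \left(-83\right) = \left(- 8 \left(3 + 0\right) - 36\right) 48 \left(-83\right) = \left(\left(-8\right) 3 - 36\right) 48 \left(-83\right) = \left(-24 - 36\right) 48 \left(-83\right) = \left(-60\right) 48 \left(-83\right) = \left(-2880\right) \left(-83\right) = 239040$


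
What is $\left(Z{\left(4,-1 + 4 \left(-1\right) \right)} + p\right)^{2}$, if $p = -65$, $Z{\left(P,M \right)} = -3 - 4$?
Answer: $5184$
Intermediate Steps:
$Z{\left(P,M \right)} = -7$
$\left(Z{\left(4,-1 + 4 \left(-1\right) \right)} + p\right)^{2} = \left(-7 - 65\right)^{2} = \left(-72\right)^{2} = 5184$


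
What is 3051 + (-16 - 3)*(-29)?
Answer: 3602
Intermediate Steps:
3051 + (-16 - 3)*(-29) = 3051 - 19*(-29) = 3051 + 551 = 3602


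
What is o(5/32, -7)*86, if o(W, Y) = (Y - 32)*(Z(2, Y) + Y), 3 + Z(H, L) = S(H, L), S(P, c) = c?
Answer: 57018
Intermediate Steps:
Z(H, L) = -3 + L
o(W, Y) = (-32 + Y)*(-3 + 2*Y) (o(W, Y) = (Y - 32)*((-3 + Y) + Y) = (-32 + Y)*(-3 + 2*Y))
o(5/32, -7)*86 = (96 - 67*(-7) + 2*(-7)²)*86 = (96 + 469 + 2*49)*86 = (96 + 469 + 98)*86 = 663*86 = 57018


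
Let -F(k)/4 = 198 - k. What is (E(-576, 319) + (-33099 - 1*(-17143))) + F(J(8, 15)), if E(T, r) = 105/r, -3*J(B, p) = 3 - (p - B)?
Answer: -16022417/957 ≈ -16742.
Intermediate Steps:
J(B, p) = -1 - B/3 + p/3 (J(B, p) = -(3 - (p - B))/3 = -(3 + (B - p))/3 = -(3 + B - p)/3 = -1 - B/3 + p/3)
F(k) = -792 + 4*k (F(k) = -4*(198 - k) = -792 + 4*k)
(E(-576, 319) + (-33099 - 1*(-17143))) + F(J(8, 15)) = (105/319 + (-33099 - 1*(-17143))) + (-792 + 4*(-1 - 1/3*8 + (1/3)*15)) = (105*(1/319) + (-33099 + 17143)) + (-792 + 4*(-1 - 8/3 + 5)) = (105/319 - 15956) + (-792 + 4*(4/3)) = -5089859/319 + (-792 + 16/3) = -5089859/319 - 2360/3 = -16022417/957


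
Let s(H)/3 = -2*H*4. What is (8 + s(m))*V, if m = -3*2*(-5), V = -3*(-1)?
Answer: -2136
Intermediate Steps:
V = 3
m = 30 (m = -6*(-5) = 30)
s(H) = -24*H (s(H) = 3*(-2*H*4) = 3*(-8*H) = -24*H)
(8 + s(m))*V = (8 - 24*30)*3 = (8 - 720)*3 = -712*3 = -2136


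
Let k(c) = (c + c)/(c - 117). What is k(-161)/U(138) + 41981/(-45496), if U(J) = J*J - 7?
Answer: -111080404427/120388921928 ≈ -0.92268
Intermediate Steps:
k(c) = 2*c/(-117 + c) (k(c) = (2*c)/(-117 + c) = 2*c/(-117 + c))
U(J) = -7 + J² (U(J) = J² - 7 = -7 + J²)
k(-161)/U(138) + 41981/(-45496) = (2*(-161)/(-117 - 161))/(-7 + 138²) + 41981/(-45496) = (2*(-161)/(-278))/(-7 + 19044) + 41981*(-1/45496) = (2*(-161)*(-1/278))/19037 - 41981/45496 = (161/139)*(1/19037) - 41981/45496 = 161/2646143 - 41981/45496 = -111080404427/120388921928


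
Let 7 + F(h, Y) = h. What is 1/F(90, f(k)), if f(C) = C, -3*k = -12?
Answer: 1/83 ≈ 0.012048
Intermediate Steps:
k = 4 (k = -1/3*(-12) = 4)
F(h, Y) = -7 + h
1/F(90, f(k)) = 1/(-7 + 90) = 1/83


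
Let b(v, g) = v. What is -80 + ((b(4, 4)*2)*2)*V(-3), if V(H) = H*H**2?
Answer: -512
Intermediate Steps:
V(H) = H**3
-80 + ((b(4, 4)*2)*2)*V(-3) = -80 + ((4*2)*2)*(-3)**3 = -80 + (8*2)*(-27) = -80 + 16*(-27) = -80 - 432 = -512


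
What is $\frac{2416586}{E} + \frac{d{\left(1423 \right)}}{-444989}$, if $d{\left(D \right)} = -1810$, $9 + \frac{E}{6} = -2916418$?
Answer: $- \frac{521840895167}{3893333802909} \approx -0.13403$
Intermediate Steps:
$E = -17498562$ ($E = -54 + 6 \left(-2916418\right) = -54 - 17498508 = -17498562$)
$\frac{2416586}{E} + \frac{d{\left(1423 \right)}}{-444989} = \frac{2416586}{-17498562} - \frac{1810}{-444989} = 2416586 \left(- \frac{1}{17498562}\right) - - \frac{1810}{444989} = - \frac{1208293}{8749281} + \frac{1810}{444989} = - \frac{521840895167}{3893333802909}$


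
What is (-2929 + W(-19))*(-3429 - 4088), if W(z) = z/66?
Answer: 1453284161/66 ≈ 2.2019e+7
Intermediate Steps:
W(z) = z/66 (W(z) = z*(1/66) = z/66)
(-2929 + W(-19))*(-3429 - 4088) = (-2929 + (1/66)*(-19))*(-3429 - 4088) = (-2929 - 19/66)*(-7517) = -193333/66*(-7517) = 1453284161/66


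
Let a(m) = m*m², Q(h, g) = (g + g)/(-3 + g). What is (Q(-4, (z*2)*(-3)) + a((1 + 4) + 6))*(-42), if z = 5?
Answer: -615762/11 ≈ -55978.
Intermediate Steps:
Q(h, g) = 2*g/(-3 + g) (Q(h, g) = (2*g)/(-3 + g) = 2*g/(-3 + g))
a(m) = m³
(Q(-4, (z*2)*(-3)) + a((1 + 4) + 6))*(-42) = (2*((5*2)*(-3))/(-3 + (5*2)*(-3)) + ((1 + 4) + 6)³)*(-42) = (2*(10*(-3))/(-3 + 10*(-3)) + (5 + 6)³)*(-42) = (2*(-30)/(-3 - 30) + 11³)*(-42) = (2*(-30)/(-33) + 1331)*(-42) = (2*(-30)*(-1/33) + 1331)*(-42) = (20/11 + 1331)*(-42) = (14661/11)*(-42) = -615762/11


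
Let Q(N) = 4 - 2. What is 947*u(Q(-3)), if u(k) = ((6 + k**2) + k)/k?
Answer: 5682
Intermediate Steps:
Q(N) = 2
u(k) = (6 + k + k**2)/k
947*u(Q(-3)) = 947*(1 + 2 + 6/2) = 947*(1 + 2 + 6*(1/2)) = 947*(1 + 2 + 3) = 947*6 = 5682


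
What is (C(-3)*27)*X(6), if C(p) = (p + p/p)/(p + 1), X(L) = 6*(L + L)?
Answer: 1944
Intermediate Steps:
X(L) = 12*L (X(L) = 6*(2*L) = 12*L)
C(p) = 1 (C(p) = (p + 1)/(1 + p) = (1 + p)/(1 + p) = 1)
(C(-3)*27)*X(6) = (1*27)*(12*6) = 27*72 = 1944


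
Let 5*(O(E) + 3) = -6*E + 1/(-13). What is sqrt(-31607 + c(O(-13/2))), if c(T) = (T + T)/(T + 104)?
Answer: 5*I*sqrt(63212611629)/7071 ≈ 177.78*I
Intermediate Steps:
O(E) = -196/65 - 6*E/5 (O(E) = -3 + (-6*E + 1/(-13))/5 = -3 + (-6*E - 1/13)/5 = -3 + (-1/13 - 6*E)/5 = -3 + (-1/65 - 6*E/5) = -196/65 - 6*E/5)
c(T) = 2*T/(104 + T) (c(T) = (2*T)/(104 + T) = 2*T/(104 + T))
sqrt(-31607 + c(O(-13/2))) = sqrt(-31607 + 2*(-196/65 - (-78)/(5*2))/(104 + (-196/65 - (-78)/(5*2)))) = sqrt(-31607 + 2*(-196/65 - 6/5*(-13/2))/(104 + (-196/65 - 6/5*(-13/2)))) = sqrt(-31607 + 2*(-196/65 + 39/5)/(104 + (-196/65 + 39/5))) = sqrt(-31607 + 2*(311/65)/(104 + 311/65)) = sqrt(-31607 + 2*(311/65)/(7071/65)) = sqrt(-31607 + 2*(311/65)*(65/7071)) = sqrt(-31607 + 622/7071) = sqrt(-223492475/7071) = 5*I*sqrt(63212611629)/7071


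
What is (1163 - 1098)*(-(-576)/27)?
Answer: 4160/3 ≈ 1386.7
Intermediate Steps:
(1163 - 1098)*(-(-576)/27) = 65*(-(-576)/27) = 65*(-32*(-2/3)) = 65*(64/3) = 4160/3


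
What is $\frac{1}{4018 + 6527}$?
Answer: $\frac{1}{10545} \approx 9.4832 \cdot 10^{-5}$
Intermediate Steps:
$\frac{1}{4018 + 6527} = \frac{1}{10545}$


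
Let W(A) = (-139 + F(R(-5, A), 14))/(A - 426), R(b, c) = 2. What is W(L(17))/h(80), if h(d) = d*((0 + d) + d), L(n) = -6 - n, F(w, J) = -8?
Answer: 147/5747200 ≈ 2.5578e-5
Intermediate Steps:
W(A) = -147/(-426 + A) (W(A) = (-139 - 8)/(A - 426) = -147/(-426 + A))
h(d) = 2*d**2 (h(d) = d*(d + d) = d*(2*d) = 2*d**2)
W(L(17))/h(80) = (-147/(-426 + (-6 - 1*17)))/((2*80**2)) = (-147/(-426 + (-6 - 17)))/((2*6400)) = -147/(-426 - 23)/12800 = -147/(-449)*(1/12800) = -147*(-1/449)*(1/12800) = (147/449)*(1/12800) = 147/5747200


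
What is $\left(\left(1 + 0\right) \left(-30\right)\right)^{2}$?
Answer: $900$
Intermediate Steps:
$\left(\left(1 + 0\right) \left(-30\right)\right)^{2} = \left(1 \left(-30\right)\right)^{2} = \left(-30\right)^{2} = 900$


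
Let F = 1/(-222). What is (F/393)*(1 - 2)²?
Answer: -1/87246 ≈ -1.1462e-5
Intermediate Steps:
F = -1/222 ≈ -0.0045045
(F/393)*(1 - 2)² = (-1/222/393)*(1 - 2)² = -1/222*1/393*(-1)² = -1/87246*1 = -1/87246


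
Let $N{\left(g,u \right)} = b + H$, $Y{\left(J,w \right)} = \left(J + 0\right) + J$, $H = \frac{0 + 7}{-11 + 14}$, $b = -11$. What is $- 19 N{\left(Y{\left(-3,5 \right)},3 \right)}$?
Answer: $\frac{494}{3} \approx 164.67$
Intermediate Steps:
$H = \frac{7}{3} \approx 2.3333$
$Y{\left(J,w \right)} = 2 J$ ($Y{\left(J,w \right)} = J + J = 2 J$)
$N{\left(g,u \right)} = - \frac{26}{3}$ ($N{\left(g,u \right)} = -11 + \frac{7}{3} = - \frac{26}{3}$)
$- 19 N{\left(Y{\left(-3,5 \right)},3 \right)} = \left(-19\right) \left(- \frac{26}{3}\right) = \frac{494}{3}$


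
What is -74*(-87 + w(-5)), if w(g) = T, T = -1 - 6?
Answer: 6956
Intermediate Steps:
T = -7
w(g) = -7
-74*(-87 + w(-5)) = -74*(-87 - 7) = -74*(-94) = 6956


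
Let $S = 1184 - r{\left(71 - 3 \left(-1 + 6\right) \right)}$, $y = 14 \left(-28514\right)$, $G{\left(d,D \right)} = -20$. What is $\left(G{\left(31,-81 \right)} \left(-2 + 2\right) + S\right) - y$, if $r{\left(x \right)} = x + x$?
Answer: $400268$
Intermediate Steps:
$y = -399196$
$r{\left(x \right)} = 2 x$
$S = 1072$ ($S = 1184 - 2 \left(71 - 3 \left(-1 + 6\right)\right) = 1184 - 2 \left(71 - 15\right) = 1184 - 2 \cdot 56 = 1184 - 112 = 1072$)
$\left(G{\left(31,-81 \right)} \left(-2 + 2\right) + S\right) - y = \left(- 20 \left(-2 + 2\right) + 1072\right) - -399196 = \left(\left(-20\right) 0 + 1072\right) + 399196 = \left(0 + 1072\right) + 399196 = 1072 + 399196 = 400268$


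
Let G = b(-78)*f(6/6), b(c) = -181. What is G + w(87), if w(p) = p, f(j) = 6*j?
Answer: -999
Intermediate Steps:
G = -1086 (G = -1086*6/6 = -1086*6*(⅙) = -1086 ≈ -1086.0)
G + w(87) = -1086 + 87 = -999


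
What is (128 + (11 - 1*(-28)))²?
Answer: 27889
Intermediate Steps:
(128 + (11 - 1*(-28)))² = (128 + (11 + 28))² = (128 + 39)² = 167² = 27889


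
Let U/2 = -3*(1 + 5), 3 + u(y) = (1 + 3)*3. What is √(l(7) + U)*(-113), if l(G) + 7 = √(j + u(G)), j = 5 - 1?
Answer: -113*I*√(43 - √13) ≈ -709.24*I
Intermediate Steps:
u(y) = 9 (u(y) = -3 + (1 + 3)*3 = -3 + 4*3 = -3 + 12 = 9)
U = -36 (U = 2*(-3*(1 + 5)) = 2*(-3*6) = 2*(-18) = -36)
j = 4
l(G) = -7 + √13 (l(G) = -7 + √(4 + 9) = -7 + √13)
√(l(7) + U)*(-113) = √((-7 + √13) - 36)*(-113) = √(-43 + √13)*(-113) = -113*√(-43 + √13)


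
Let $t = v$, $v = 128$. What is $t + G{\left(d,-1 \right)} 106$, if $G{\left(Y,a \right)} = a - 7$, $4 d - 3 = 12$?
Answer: $-720$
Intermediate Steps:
$d = \frac{15}{4}$ ($d = \frac{3}{4} + \frac{1}{4} \cdot 12 = \frac{3}{4} + 3 = \frac{15}{4} \approx 3.75$)
$t = 128$
$G{\left(Y,a \right)} = -7 + a$ ($G{\left(Y,a \right)} = a - 7 = -7 + a$)
$t + G{\left(d,-1 \right)} 106 = 128 + \left(-7 - 1\right) 106 = 128 - 848 = -720$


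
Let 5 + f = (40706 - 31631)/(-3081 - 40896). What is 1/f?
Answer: -14659/76320 ≈ -0.19207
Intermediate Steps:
f = -76320/14659 (f = -5 + (40706 - 31631)/(-3081 - 40896) = -5 + 9075/(-43977) = -5 + 9075*(-1/43977) = -5 - 3025/14659 = -76320/14659 ≈ -5.2064)
1/f = 1/(-76320/14659) = -14659/76320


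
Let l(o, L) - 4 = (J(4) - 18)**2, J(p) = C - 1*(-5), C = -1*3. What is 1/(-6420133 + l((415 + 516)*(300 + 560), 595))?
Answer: -1/6419873 ≈ -1.5577e-7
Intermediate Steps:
C = -3
J(p) = 2 (J(p) = -3 - 1*(-5) = -3 + 5 = 2)
l(o, L) = 260 (l(o, L) = 4 + (2 - 18)**2 = 4 + (-16)**2 = 4 + 256 = 260)
1/(-6420133 + l((415 + 516)*(300 + 560), 595)) = 1/(-6420133 + 260) = 1/(-6419873) = -1/6419873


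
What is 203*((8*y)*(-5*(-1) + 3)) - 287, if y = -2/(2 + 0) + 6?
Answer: 64673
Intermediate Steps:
y = 5 (y = -2/2 + 6 = -2*½ + 6 = -1 + 6 = 5)
203*((8*y)*(-5*(-1) + 3)) - 287 = 203*((8*5)*(-5*(-1) + 3)) - 287 = 203*(40*(5 + 3)) - 287 = 203*(40*8) - 287 = 203*320 - 287 = 64960 - 287 = 64673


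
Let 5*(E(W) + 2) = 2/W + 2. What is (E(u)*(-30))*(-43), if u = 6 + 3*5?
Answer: -14276/7 ≈ -2039.4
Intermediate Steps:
u = 21 (u = 6 + 15 = 21)
E(W) = -8/5 + 2/(5*W) (E(W) = -2 + (2/W + 2)/5 = -2 + (2 + 2/W)/5 = -2 + (⅖ + 2/(5*W)) = -8/5 + 2/(5*W))
(E(u)*(-30))*(-43) = (((⅖)*(1 - 4*21)/21)*(-30))*(-43) = (((⅖)*(1/21)*(1 - 84))*(-30))*(-43) = (((⅖)*(1/21)*(-83))*(-30))*(-43) = -166/105*(-30)*(-43) = (332/7)*(-43) = -14276/7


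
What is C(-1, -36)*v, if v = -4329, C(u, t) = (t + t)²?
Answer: -22441536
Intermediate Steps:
C(u, t) = 4*t² (C(u, t) = (2*t)² = 4*t²)
C(-1, -36)*v = (4*(-36)²)*(-4329) = (4*1296)*(-4329) = 5184*(-4329) = -22441536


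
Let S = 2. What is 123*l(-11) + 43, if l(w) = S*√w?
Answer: 43 + 246*I*√11 ≈ 43.0 + 815.89*I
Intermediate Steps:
l(w) = 2*√w
123*l(-11) + 43 = 123*(2*√(-11)) + 43 = 123*(2*(I*√11)) + 43 = 123*(2*I*√11) + 43 = 246*I*√11 + 43 = 43 + 246*I*√11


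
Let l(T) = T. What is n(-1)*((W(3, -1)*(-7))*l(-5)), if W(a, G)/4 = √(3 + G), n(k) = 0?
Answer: 0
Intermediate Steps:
W(a, G) = 4*√(3 + G)
n(-1)*((W(3, -1)*(-7))*l(-5)) = 0*(((4*√(3 - 1))*(-7))*(-5)) = 0*(((4*√2)*(-7))*(-5)) = 0*(-28*√2*(-5)) = 0*(140*√2) = 0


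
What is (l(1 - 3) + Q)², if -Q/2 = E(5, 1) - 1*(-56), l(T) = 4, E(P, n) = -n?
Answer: 11236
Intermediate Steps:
Q = -110 (Q = -2*(-1*1 - 1*(-56)) = -2*(-1 + 56) = -2*55 = -110)
(l(1 - 3) + Q)² = (4 - 110)² = (-106)² = 11236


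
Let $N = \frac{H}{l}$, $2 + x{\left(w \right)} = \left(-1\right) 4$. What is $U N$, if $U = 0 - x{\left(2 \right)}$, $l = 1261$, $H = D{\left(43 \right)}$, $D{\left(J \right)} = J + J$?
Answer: $\frac{516}{1261} \approx 0.4092$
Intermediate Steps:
$D{\left(J \right)} = 2 J$
$H = 86$ ($H = 2 \cdot 43 = 86$)
$x{\left(w \right)} = -6$ ($x{\left(w \right)} = -2 - 4 = -6$)
$U = 6$ ($U = 0 - -6 = 0 + 6 = 6$)
$N = \frac{86}{1261} \approx 0.0682$
$U N = 6 \cdot \frac{86}{1261} = \frac{516}{1261}$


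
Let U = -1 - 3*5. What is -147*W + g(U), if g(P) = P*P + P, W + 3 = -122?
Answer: 18615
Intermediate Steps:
W = -125 (W = -3 - 122 = -125)
U = -16 (U = -1 - 15 = -16)
g(P) = P + P² (g(P) = P² + P = P + P²)
-147*W + g(U) = -147*(-125) - 16*(1 - 16) = 18375 - 16*(-15) = 18375 + 240 = 18615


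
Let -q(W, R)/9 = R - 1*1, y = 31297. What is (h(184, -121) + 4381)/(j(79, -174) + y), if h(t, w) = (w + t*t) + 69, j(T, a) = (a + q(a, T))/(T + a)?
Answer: 3627575/2974091 ≈ 1.2197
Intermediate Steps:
q(W, R) = 9 - 9*R (q(W, R) = -9*(R - 1*1) = -9*(R - 1) = -9*(-1 + R) = 9 - 9*R)
j(T, a) = (9 + a - 9*T)/(T + a) (j(T, a) = (a + (9 - 9*T))/(T + a) = (9 + a - 9*T)/(T + a))
h(t, w) = 69 + w + t² (h(t, w) = (w + t²) + 69 = 69 + w + t²)
(h(184, -121) + 4381)/(j(79, -174) + y) = ((69 - 121 + 184²) + 4381)/((9 - 174 - 9*79)/(79 - 174) + 31297) = ((69 - 121 + 33856) + 4381)/((9 - 174 - 711)/(-95) + 31297) = (33804 + 4381)/(-1/95*(-876) + 31297) = 38185/(876/95 + 31297) = 38185/(2974091/95) = 38185*(95/2974091) = 3627575/2974091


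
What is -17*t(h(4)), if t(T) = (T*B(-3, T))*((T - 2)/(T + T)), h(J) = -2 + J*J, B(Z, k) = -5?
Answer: 510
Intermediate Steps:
h(J) = -2 + J²
t(T) = 5 - 5*T/2 (t(T) = (T*(-5))*((T - 2)/(T + T)) = (-5*T)*((-2 + T)/((2*T))) = (-5*T)*((-2 + T)*(1/(2*T))) = (-5*T)*((-2 + T)/(2*T)) = 5 - 5*T/2)
-17*t(h(4)) = -17*(5 - 5*(-2 + 4²)/2) = -17*(5 - 5*(-2 + 16)/2) = -17*(5 - 5/2*14) = -17*(5 - 35) = -17*(-30) = 510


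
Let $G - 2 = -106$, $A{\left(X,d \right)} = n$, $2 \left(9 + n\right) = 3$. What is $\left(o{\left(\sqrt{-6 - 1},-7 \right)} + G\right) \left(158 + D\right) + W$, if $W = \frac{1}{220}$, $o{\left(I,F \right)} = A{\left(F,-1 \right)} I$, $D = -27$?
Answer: $- \frac{2997279}{220} - \frac{1965 i \sqrt{7}}{2} \approx -13624.0 - 2599.4 i$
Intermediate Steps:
$n = - \frac{15}{2}$ ($n = -9 + \frac{1}{2} \cdot 3 = -9 + \frac{3}{2} = - \frac{15}{2} \approx -7.5$)
$A{\left(X,d \right)} = - \frac{15}{2}$
$G = -104$ ($G = 2 - 106 = -104$)
$o{\left(I,F \right)} = - \frac{15 I}{2}$
$W = \frac{1}{220} \approx 0.0045455$
$\left(o{\left(\sqrt{-6 - 1},-7 \right)} + G\right) \left(158 + D\right) + W = \left(- \frac{15 \sqrt{-6 - 1}}{2} - 104\right) \left(158 - 27\right) + \frac{1}{220} = \left(- \frac{15 \sqrt{-7}}{2} - 104\right) 131 + \frac{1}{220} = \left(- \frac{15 i \sqrt{7}}{2} - 104\right) 131 + \frac{1}{220} = \left(-104 - \frac{15 i \sqrt{7}}{2}\right) 131 + \frac{1}{220} = \left(-13624 - \frac{1965 i \sqrt{7}}{2}\right) + \frac{1}{220} = - \frac{2997279}{220} - \frac{1965 i \sqrt{7}}{2}$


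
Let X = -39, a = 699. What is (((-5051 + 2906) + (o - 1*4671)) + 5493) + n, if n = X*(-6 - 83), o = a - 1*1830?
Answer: 1017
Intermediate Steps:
o = -1131 (o = 699 - 1*1830 = 699 - 1830 = -1131)
n = 3471 (n = -39*(-6 - 83) = -39*(-89) = 3471)
(((-5051 + 2906) + (o - 1*4671)) + 5493) + n = (((-5051 + 2906) + (-1131 - 1*4671)) + 5493) + 3471 = ((-2145 + (-1131 - 4671)) + 5493) + 3471 = ((-2145 - 5802) + 5493) + 3471 = (-7947 + 5493) + 3471 = -2454 + 3471 = 1017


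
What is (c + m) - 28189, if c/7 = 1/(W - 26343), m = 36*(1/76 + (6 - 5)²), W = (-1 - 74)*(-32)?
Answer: -12807062947/454917 ≈ -28153.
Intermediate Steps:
W = 2400 (W = -75*(-32) = 2400)
m = 693/19 (m = 36*(1/76 + 1²) = 36*(1/76 + 1) = 36*(77/76) = 693/19 ≈ 36.474)
c = -7/23943 (c = 7/(2400 - 26343) = 7/(-23943) = 7*(-1/23943) = -7/23943 ≈ -0.00029236)
(c + m) - 28189 = (-7/23943 + 693/19) - 28189 = 16592366/454917 - 28189 = -12807062947/454917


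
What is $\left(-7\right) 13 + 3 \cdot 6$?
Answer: $-73$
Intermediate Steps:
$\left(-7\right) 13 + 3 \cdot 6 = -91 + 18 = -73$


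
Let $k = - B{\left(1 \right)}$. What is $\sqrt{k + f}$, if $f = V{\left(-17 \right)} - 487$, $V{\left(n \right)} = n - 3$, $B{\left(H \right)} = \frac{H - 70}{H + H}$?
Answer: $\frac{3 i \sqrt{210}}{2} \approx 21.737 i$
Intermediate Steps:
$B{\left(H \right)} = \frac{-70 + H}{2 H}$
$V{\left(n \right)} = -3 + n$
$k = \frac{69}{2}$ ($k = - \frac{-70 + 1}{2 \cdot 1} = - \frac{1 \left(-69\right)}{2} = \left(-1\right) \left(- \frac{69}{2}\right) = \frac{69}{2} \approx 34.5$)
$f = -507$ ($f = \left(-3 - 17\right) - 487 = -20 - 487 = -507$)
$\sqrt{k + f} = \sqrt{\frac{69}{2} - 507} = \sqrt{- \frac{945}{2}} = \frac{3 i \sqrt{210}}{2}$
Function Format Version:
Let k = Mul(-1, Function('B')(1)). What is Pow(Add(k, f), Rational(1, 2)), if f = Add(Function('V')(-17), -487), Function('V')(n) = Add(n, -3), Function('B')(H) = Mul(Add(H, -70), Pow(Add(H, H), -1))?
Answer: Mul(Rational(3, 2), I, Pow(210, Rational(1, 2))) ≈ Mul(21.737, I)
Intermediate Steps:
Function('B')(H) = Mul(Rational(1, 2), Pow(H, -1), Add(-70, H)) (Function('B')(H) = Mul(Add(-70, H), Pow(Mul(2, H), -1)) = Mul(Add(-70, H), Mul(Rational(1, 2), Pow(H, -1))) = Mul(Rational(1, 2), Pow(H, -1), Add(-70, H)))
Function('V')(n) = Add(-3, n)
k = Rational(69, 2) (k = Mul(-1, Mul(Rational(1, 2), Pow(1, -1), Add(-70, 1))) = Mul(-1, Mul(Rational(1, 2), 1, -69)) = Mul(-1, Rational(-69, 2)) = Rational(69, 2) ≈ 34.500)
f = -507 (f = Add(Add(-3, -17), -487) = Add(-20, -487) = -507)
Pow(Add(k, f), Rational(1, 2)) = Pow(Add(Rational(69, 2), -507), Rational(1, 2)) = Pow(Rational(-945, 2), Rational(1, 2)) = Mul(Rational(3, 2), I, Pow(210, Rational(1, 2)))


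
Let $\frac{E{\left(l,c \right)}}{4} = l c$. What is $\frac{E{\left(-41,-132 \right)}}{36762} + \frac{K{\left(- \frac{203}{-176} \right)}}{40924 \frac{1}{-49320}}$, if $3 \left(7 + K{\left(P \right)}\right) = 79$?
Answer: $- \frac{129421892}{5698667} \approx -22.711$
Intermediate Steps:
$K{\left(P \right)} = \frac{58}{3}$ ($K{\left(P \right)} = -7 + \frac{1}{3} \cdot 79 = -7 + \frac{79}{3} = \frac{58}{3}$)
$E{\left(l,c \right)} = 4 c l$ ($E{\left(l,c \right)} = 4 l c = 4 c l$)
$\frac{E{\left(-41,-132 \right)}}{36762} + \frac{K{\left(- \frac{203}{-176} \right)}}{40924 \frac{1}{-49320}} = \frac{4 \left(-132\right) \left(-41\right)}{36762} + \frac{58}{3 \frac{40924}{-49320}} = 21648 \cdot \frac{1}{36762} + \frac{58}{3 \cdot 40924 \left(- \frac{1}{49320}\right)} = \frac{328}{557} + \frac{58}{3 \left(- \frac{10231}{12330}\right)} = \frac{328}{557} + \frac{58}{3} \left(- \frac{12330}{10231}\right) = \frac{328}{557} - \frac{238380}{10231} = - \frac{129421892}{5698667}$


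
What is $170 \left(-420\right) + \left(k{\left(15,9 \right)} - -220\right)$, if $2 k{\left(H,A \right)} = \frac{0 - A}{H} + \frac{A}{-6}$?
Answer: $- \frac{1423621}{20} \approx -71181.0$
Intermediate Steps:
$k{\left(H,A \right)} = - \frac{A}{12} - \frac{A}{2 H}$ ($k{\left(H,A \right)} = \frac{\frac{0 - A}{H} + \frac{A}{-6}}{2} = \frac{\frac{\left(-1\right) A}{H} + A \left(- \frac{1}{6}\right)}{2} = \frac{- \frac{A}{H} - \frac{A}{6}}{2} = \frac{- \frac{A}{6} - \frac{A}{H}}{2} = - \frac{A}{12} - \frac{A}{2 H}$)
$170 \left(-420\right) + \left(k{\left(15,9 \right)} - -220\right) = 170 \left(-420\right) - \left(-220 + \frac{3 \left(6 + 15\right)}{4 \cdot 15}\right) = -71400 + \left(\left(- \frac{1}{12}\right) 9 \cdot \frac{1}{15} \cdot 21 + 220\right) = -71400 + \left(- \frac{21}{20} + 220\right) = -71400 + \frac{4379}{20} = - \frac{1423621}{20}$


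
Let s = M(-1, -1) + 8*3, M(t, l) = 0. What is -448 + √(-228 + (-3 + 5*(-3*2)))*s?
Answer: -448 + 72*I*√29 ≈ -448.0 + 387.73*I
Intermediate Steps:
s = 24 (s = 0 + 8*3 = 0 + 24 = 24)
-448 + √(-228 + (-3 + 5*(-3*2)))*s = -448 + √(-228 + (-3 + 5*(-3*2)))*24 = -448 + √(-228 + (-3 + 5*(-6)))*24 = -448 + √(-228 + (-3 - 30))*24 = -448 + √(-228 - 33)*24 = -448 + √(-261)*24 = -448 + (3*I*√29)*24 = -448 + 72*I*√29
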